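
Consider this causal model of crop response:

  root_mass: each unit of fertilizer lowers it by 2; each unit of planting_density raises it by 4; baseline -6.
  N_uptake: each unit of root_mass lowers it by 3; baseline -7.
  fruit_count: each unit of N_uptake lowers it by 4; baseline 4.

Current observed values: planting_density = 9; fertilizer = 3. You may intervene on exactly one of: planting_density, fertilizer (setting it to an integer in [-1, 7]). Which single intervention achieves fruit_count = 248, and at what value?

Intervening on planting_density: fruit_count = 48*planting_density - 112. Reaching 248 requires planting_density = 15/2, not an integer.
Intervening on fertilizer: with other inputs at their observed values, fruit_count = -24*fertilizer + 392. Solving for 248 gives fertilizer = 6, within [-1, 7].

set fertilizer = 6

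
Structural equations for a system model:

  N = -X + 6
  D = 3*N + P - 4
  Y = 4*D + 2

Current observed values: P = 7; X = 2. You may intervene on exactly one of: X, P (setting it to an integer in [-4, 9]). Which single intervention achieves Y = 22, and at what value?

Intervening on X: Y = -12*X + 86. Reaching 22 requires X = 16/3, not an integer.
Intervening on P: with other inputs at their observed values, Y = 4*P + 34. Solving for 22 gives P = -3, within [-4, 9].

set P = -3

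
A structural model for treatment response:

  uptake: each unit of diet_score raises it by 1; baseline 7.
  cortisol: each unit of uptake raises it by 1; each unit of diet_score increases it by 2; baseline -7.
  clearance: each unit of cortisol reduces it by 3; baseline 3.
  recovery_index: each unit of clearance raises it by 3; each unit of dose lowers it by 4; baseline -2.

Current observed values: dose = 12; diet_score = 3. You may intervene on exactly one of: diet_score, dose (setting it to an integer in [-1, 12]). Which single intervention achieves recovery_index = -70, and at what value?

Intervening on diet_score: recovery_index = -27*diet_score - 41. Reaching -70 requires diet_score = 29/27, not an integer.
Intervening on dose: with other inputs at their observed values, recovery_index = -4*dose - 74. Solving for -70 gives dose = -1, within [-1, 12].

set dose = -1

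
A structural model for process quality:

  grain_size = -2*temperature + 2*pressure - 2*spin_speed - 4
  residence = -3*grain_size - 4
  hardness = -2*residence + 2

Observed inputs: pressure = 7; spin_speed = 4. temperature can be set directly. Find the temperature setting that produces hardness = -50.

Substituting into the grain_size equation gives grain_size = -2*temperature + 2.
This gives residence = 6*temperature - 10.
hardness becomes -12*temperature + 22.
Solve -12*temperature + 22 = -50: temperature = (-50 - 22) / -12 = 6.

temperature = 6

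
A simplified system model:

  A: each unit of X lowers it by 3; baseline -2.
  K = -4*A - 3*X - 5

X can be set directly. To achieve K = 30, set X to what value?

X = 3

Substituting into the K equation gives K = 9*X + 3.
Solve 9*X + 3 = 30: X = (30 - 3) / 9 = 3.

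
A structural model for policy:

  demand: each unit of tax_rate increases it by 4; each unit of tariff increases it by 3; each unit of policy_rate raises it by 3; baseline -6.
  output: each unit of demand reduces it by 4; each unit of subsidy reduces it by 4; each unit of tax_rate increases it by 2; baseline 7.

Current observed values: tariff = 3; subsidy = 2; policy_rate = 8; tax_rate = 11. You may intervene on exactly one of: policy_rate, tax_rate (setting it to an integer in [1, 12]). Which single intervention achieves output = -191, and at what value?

set policy_rate = 2

Intervening on policy_rate: with other inputs at their observed values, output = -12*policy_rate - 167. Solving for -191 gives policy_rate = 2, within [1, 12].
Intervening on tax_rate: output = -14*tax_rate - 109. Reaching -191 requires tax_rate = 41/7, not an integer.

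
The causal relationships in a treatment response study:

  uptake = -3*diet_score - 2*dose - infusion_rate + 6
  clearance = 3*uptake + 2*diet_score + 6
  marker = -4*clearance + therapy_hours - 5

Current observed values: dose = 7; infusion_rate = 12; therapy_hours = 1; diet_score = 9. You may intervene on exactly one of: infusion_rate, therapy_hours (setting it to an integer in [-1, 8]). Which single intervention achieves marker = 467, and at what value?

set therapy_hours = 4

Intervening on infusion_rate: marker = 12*infusion_rate + 320. Reaching 467 requires infusion_rate = 49/4, not an integer.
Intervening on therapy_hours: with other inputs at their observed values, marker = therapy_hours + 463. Solving for 467 gives therapy_hours = 4, within [-1, 8].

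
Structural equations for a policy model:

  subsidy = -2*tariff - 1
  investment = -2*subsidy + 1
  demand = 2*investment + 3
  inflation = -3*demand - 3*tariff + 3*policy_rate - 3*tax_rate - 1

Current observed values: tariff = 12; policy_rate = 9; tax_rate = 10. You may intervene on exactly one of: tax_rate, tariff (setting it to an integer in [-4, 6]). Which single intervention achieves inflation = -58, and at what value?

Intervening on tax_rate: inflation = -3*tax_rate - 325. Reaching -58 requires tax_rate = -89, outside [-4, 6].
Intervening on tariff: with other inputs at their observed values, inflation = -27*tariff - 31. Solving for -58 gives tariff = 1, within [-4, 6].

set tariff = 1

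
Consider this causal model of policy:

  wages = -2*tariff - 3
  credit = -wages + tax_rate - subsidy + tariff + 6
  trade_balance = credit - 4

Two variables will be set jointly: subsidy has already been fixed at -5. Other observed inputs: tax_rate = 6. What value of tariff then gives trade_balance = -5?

With subsidy held at -5:
Substituting into the credit equation gives credit = 3*tariff + 20.
Substituting into the trade_balance equation gives trade_balance = 3*tariff + 16.
Solve 3*tariff + 16 = -5: tariff = (-5 - 16) / 3 = -7.

tariff = -7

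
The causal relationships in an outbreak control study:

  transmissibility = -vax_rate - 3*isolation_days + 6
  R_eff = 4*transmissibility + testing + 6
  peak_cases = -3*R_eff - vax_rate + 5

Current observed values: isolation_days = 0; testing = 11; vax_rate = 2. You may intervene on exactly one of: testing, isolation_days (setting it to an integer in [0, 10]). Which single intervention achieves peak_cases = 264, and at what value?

set isolation_days = 10

Intervening on testing: peak_cases = -3*testing - 63. Reaching 264 requires testing = -109, outside [0, 10].
Intervening on isolation_days: with other inputs at their observed values, peak_cases = 36*isolation_days - 96. Solving for 264 gives isolation_days = 10, within [0, 10].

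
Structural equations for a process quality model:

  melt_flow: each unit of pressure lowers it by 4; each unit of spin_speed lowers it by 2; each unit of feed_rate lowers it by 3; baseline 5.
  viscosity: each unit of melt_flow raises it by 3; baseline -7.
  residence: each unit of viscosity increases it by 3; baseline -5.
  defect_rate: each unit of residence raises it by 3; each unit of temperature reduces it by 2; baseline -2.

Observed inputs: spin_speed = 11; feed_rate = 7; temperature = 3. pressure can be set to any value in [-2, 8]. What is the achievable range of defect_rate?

Substituting into the melt_flow equation gives melt_flow = -4*pressure - 38.
viscosity becomes -12*pressure - 121.
Substituting into the residence equation gives residence = -36*pressure - 368.
So defect_rate = -108*pressure - 1112.
Linear in pressure, so extremes are at the endpoints: pressure = -2 gives defect_rate = -896; pressure = 8 gives defect_rate = -1976.

-1976 to -896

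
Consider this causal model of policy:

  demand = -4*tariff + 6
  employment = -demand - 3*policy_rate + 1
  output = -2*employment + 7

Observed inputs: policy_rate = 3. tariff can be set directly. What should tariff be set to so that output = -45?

tariff = 10

Substituting into the employment equation gives employment = 4*tariff - 14.
This gives output = -8*tariff + 35.
Solve -8*tariff + 35 = -45: tariff = (-45 - 35) / -8 = 10.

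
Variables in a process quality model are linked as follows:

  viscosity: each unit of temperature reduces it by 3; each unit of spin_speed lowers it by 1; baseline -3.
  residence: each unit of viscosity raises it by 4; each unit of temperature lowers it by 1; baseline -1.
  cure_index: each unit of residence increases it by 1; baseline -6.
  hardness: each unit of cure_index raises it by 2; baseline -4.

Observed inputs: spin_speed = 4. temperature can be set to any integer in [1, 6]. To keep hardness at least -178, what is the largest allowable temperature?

temperature = 4

Substituting into the viscosity equation gives viscosity = -3*temperature - 7.
So residence = -13*temperature - 29.
Substituting into the cure_index equation gives cure_index = -13*temperature - 35.
Substituting into the hardness equation gives hardness = -26*temperature - 74.
Require -26*temperature - 74 ≥ -178, so temperature ≤ 4.
The largest integer in [1, 6] satisfying this is 4.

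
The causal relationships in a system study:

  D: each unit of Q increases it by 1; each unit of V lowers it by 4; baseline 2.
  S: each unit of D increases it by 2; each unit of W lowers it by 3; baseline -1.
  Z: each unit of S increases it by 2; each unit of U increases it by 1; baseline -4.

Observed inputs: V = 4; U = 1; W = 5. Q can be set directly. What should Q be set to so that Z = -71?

Substituting into the D equation gives D = Q - 14.
This gives S = 2*Q - 44.
Substituting into the Z equation gives Z = 4*Q - 91.
Solve 4*Q - 91 = -71: Q = (-71 + 91) / 4 = 5.

Q = 5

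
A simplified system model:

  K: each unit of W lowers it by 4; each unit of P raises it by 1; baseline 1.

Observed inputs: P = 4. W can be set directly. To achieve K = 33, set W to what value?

Substituting into the K equation gives K = -4*W + 5.
Solve -4*W + 5 = 33: W = (33 - 5) / -4 = -7.

W = -7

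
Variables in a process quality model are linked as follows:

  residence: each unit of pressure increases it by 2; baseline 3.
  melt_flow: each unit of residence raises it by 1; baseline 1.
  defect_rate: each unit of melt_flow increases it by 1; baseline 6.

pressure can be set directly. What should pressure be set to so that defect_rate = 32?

Substituting into the melt_flow equation gives melt_flow = 2*pressure + 4.
defect_rate becomes 2*pressure + 10.
Solve 2*pressure + 10 = 32: pressure = (32 - 10) / 2 = 11.

pressure = 11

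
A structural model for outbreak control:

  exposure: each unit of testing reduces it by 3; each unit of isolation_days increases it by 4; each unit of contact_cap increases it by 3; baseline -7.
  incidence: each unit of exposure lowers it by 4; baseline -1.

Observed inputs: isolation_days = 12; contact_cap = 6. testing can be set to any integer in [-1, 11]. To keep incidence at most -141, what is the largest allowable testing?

Substituting into the exposure equation gives exposure = -3*testing + 59.
Substituting into the incidence equation gives incidence = 12*testing - 237.
Require 12*testing - 237 ≤ -141, so testing ≤ 8.
The largest integer in [-1, 11] satisfying this is 8.

testing = 8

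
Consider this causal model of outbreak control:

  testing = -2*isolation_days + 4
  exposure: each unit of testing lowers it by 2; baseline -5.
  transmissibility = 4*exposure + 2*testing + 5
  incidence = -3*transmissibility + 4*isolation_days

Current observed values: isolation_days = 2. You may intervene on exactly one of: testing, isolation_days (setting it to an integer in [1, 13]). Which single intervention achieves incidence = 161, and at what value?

Intervening on testing: with other inputs at their observed values, incidence = 18*testing + 53. Solving for 161 gives testing = 6, within [1, 13].
Intervening on isolation_days: incidence = -32*isolation_days + 117. Reaching 161 requires isolation_days = -11/8, not an integer.

set testing = 6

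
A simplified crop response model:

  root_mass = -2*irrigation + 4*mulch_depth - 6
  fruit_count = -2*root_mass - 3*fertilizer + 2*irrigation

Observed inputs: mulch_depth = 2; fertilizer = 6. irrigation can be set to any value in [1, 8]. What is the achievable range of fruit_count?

Substituting into the root_mass equation gives root_mass = -2*irrigation + 2.
Substituting into the fruit_count equation gives fruit_count = 6*irrigation - 22.
Linear in irrigation, so extremes are at the endpoints: irrigation = 1 gives fruit_count = -16; irrigation = 8 gives fruit_count = 26.

-16 to 26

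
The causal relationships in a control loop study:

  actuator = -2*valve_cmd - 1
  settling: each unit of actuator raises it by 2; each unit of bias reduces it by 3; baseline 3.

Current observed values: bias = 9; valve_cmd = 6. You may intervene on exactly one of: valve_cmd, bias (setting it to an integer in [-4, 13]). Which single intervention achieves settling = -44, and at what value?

Intervening on valve_cmd: settling = -4*valve_cmd - 26. Reaching -44 requires valve_cmd = 9/2, not an integer.
Intervening on bias: with other inputs at their observed values, settling = -3*bias - 23. Solving for -44 gives bias = 7, within [-4, 13].

set bias = 7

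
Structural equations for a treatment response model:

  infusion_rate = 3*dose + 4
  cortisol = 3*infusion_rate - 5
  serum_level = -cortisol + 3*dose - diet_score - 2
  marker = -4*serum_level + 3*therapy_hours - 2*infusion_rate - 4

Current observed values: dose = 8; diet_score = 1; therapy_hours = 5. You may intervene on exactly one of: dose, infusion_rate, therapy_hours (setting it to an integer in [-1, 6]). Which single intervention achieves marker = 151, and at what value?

Intervening on dose: with other inputs at their observed values, marker = 18*dose + 43. Solving for 151 gives dose = 6, within [-1, 6].
Intervening on infusion_rate: marker = 10*infusion_rate - 93. Reaching 151 requires infusion_rate = 122/5, not an integer.
Intervening on therapy_hours: marker = 3*therapy_hours + 172. Reaching 151 requires therapy_hours = -7, outside [-1, 6].

set dose = 6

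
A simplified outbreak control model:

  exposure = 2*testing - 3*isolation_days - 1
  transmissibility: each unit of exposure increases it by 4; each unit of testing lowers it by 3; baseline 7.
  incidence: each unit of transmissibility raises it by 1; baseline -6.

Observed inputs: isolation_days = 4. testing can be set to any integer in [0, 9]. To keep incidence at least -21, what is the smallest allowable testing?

Substituting into the exposure equation gives exposure = 2*testing - 13.
Substituting into the transmissibility equation gives transmissibility = 5*testing - 45.
incidence becomes 5*testing - 51.
Require 5*testing - 51 ≥ -21, so testing ≥ 6.
The smallest integer in [0, 9] satisfying this is 6.

testing = 6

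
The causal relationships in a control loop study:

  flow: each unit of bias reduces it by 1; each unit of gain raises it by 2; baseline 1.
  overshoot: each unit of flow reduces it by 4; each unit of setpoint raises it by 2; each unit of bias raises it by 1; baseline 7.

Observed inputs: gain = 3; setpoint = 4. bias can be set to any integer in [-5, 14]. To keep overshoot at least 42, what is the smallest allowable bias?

Substituting into the flow equation gives flow = -bias + 7.
So overshoot = 5*bias - 13.
Require 5*bias - 13 ≥ 42, so bias ≥ 11.
The smallest integer in [-5, 14] satisfying this is 11.

bias = 11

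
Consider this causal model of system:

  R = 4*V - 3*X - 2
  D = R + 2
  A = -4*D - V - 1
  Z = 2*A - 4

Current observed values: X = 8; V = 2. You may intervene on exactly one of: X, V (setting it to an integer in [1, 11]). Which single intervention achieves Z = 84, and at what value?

set V = 3

Intervening on X: Z = 24*X - 74. Reaching 84 requires X = 79/12, not an integer.
Intervening on V: with other inputs at their observed values, Z = -34*V + 186. Solving for 84 gives V = 3, within [1, 11].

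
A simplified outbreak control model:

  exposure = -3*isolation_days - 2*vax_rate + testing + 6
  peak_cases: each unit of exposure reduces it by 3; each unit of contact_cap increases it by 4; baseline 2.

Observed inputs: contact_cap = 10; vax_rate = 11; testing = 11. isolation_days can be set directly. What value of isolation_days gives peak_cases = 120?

isolation_days = 7

Substituting into the exposure equation gives exposure = -3*isolation_days - 5.
So peak_cases = 9*isolation_days + 57.
Solve 9*isolation_days + 57 = 120: isolation_days = (120 - 57) / 9 = 7.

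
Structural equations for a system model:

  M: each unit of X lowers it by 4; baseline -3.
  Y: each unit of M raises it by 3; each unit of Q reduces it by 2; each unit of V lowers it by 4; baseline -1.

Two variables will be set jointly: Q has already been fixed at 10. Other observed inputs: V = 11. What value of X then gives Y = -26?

With Q held at 10:
Substituting into the Y equation gives Y = -12*X - 74.
Solve -12*X - 74 = -26: X = (-26 + 74) / -12 = -4.

X = -4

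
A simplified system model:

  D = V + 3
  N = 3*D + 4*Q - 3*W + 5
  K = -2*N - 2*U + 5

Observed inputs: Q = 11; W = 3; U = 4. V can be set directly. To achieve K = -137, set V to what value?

V = 6

Substituting into the N equation gives N = 3*V + 49.
Substituting into the K equation gives K = -6*V - 101.
Solve -6*V - 101 = -137: V = (-137 + 101) / -6 = 6.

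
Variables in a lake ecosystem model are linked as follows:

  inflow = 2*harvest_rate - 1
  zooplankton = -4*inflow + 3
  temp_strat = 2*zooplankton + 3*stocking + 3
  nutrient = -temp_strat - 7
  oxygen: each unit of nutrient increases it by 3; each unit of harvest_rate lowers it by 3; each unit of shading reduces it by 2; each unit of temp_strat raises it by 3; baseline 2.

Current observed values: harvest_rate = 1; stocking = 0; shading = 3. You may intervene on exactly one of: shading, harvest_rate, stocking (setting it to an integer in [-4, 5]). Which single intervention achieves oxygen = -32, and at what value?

set shading = 5

Intervening on shading: with other inputs at their observed values, oxygen = -2*shading - 22. Solving for -32 gives shading = 5, within [-4, 5].
Intervening on harvest_rate: oxygen = -3*harvest_rate - 25. Reaching -32 requires harvest_rate = 7/3, not an integer.
Intervening on stocking: the paths from stocking to oxygen cancel (net effect zero), leaving oxygen = -28; -32 is unreachable this way.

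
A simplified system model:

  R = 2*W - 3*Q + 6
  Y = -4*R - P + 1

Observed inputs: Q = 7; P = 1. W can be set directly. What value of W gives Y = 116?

W = -7

Substituting into the R equation gives R = 2*W - 15.
This gives Y = -8*W + 60.
Solve -8*W + 60 = 116: W = (116 - 60) / -8 = -7.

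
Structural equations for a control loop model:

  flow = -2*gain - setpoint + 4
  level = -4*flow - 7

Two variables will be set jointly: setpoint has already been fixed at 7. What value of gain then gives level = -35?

With setpoint held at 7:
Substituting into the flow equation gives flow = -2*gain - 3.
Substituting into the level equation gives level = 8*gain + 5.
Solve 8*gain + 5 = -35: gain = (-35 - 5) / 8 = -5.

gain = -5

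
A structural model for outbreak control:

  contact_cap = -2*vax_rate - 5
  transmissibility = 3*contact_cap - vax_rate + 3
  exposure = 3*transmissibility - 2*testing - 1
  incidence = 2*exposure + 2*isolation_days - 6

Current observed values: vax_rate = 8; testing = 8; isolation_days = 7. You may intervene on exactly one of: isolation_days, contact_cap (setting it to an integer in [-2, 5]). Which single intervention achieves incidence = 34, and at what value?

set contact_cap = 5

Intervening on isolation_days: incidence = 2*isolation_days - 448. Reaching 34 requires isolation_days = 241, outside [-2, 5].
Intervening on contact_cap: with other inputs at their observed values, incidence = 18*contact_cap - 56. Solving for 34 gives contact_cap = 5, within [-2, 5].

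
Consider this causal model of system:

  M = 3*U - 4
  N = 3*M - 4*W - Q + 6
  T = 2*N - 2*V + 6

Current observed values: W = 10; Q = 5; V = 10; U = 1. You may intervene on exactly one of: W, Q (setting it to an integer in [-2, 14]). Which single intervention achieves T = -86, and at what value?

Intervening on W: T = -8*W - 18. Reaching -86 requires W = 17/2, not an integer.
Intervening on Q: with other inputs at their observed values, T = -2*Q - 88. Solving for -86 gives Q = -1, within [-2, 14].

set Q = -1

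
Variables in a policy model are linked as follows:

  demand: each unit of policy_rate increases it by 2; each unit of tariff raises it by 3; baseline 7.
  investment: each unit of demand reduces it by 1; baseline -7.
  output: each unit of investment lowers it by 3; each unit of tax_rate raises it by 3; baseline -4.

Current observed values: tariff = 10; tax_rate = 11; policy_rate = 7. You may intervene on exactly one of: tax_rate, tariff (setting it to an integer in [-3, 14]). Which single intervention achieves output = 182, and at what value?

set tax_rate = 4

Intervening on tax_rate: with other inputs at their observed values, output = 3*tax_rate + 170. Solving for 182 gives tax_rate = 4, within [-3, 14].
Intervening on tariff: output = 9*tariff + 113. Reaching 182 requires tariff = 23/3, not an integer.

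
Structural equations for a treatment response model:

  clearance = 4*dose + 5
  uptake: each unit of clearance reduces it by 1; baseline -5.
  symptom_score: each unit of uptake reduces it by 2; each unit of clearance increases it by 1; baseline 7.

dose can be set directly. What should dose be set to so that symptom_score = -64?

dose = -8

Substituting into the uptake equation gives uptake = -4*dose - 10.
Substituting into the symptom_score equation gives symptom_score = 12*dose + 32.
Solve 12*dose + 32 = -64: dose = (-64 - 32) / 12 = -8.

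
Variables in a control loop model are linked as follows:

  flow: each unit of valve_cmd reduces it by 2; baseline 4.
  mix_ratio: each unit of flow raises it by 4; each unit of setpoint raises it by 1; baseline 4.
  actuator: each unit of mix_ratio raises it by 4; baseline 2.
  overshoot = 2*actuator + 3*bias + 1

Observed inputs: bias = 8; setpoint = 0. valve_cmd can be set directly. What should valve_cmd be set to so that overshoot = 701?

valve_cmd = -8

Substituting into the mix_ratio equation gives mix_ratio = -8*valve_cmd + 20.
Substituting into the actuator equation gives actuator = -32*valve_cmd + 82.
So overshoot = -64*valve_cmd + 189.
Solve -64*valve_cmd + 189 = 701: valve_cmd = (701 - 189) / -64 = -8.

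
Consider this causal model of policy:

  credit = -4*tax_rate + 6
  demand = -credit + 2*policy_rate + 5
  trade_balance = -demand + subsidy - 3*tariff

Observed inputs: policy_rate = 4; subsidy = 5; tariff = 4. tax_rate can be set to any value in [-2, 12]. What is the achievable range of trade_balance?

Substituting into the demand equation gives demand = 4*tax_rate + 7.
So trade_balance = -4*tax_rate - 14.
Linear in tax_rate, so extremes are at the endpoints: tax_rate = -2 gives trade_balance = -6; tax_rate = 12 gives trade_balance = -62.

-62 to -6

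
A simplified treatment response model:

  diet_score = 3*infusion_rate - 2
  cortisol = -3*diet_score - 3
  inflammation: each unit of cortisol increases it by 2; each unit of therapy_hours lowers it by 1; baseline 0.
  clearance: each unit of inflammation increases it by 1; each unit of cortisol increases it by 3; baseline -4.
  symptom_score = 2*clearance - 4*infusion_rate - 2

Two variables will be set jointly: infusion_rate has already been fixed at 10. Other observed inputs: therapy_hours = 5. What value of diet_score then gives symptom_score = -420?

With infusion_rate held at 10:
Intervening on diet_score fixes its value directly, overriding its dependence on infusion_rate.
Substituting into the inflammation equation gives inflammation = -6*diet_score - 11.
Substituting into the clearance equation gives clearance = -15*diet_score - 24.
Substituting into the symptom_score equation gives symptom_score = -30*diet_score - 90.
Solve -30*diet_score - 90 = -420: diet_score = (-420 + 90) / -30 = 11.

diet_score = 11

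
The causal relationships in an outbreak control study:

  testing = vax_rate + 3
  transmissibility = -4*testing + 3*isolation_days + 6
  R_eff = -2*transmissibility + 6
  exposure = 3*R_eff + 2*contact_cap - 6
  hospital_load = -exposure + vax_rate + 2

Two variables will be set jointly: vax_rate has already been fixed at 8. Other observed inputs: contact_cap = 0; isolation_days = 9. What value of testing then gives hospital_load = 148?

testing = 2

With vax_rate held at 8:
Intervening on testing fixes its value directly, overriding its dependence on vax_rate.
Substituting into the transmissibility equation gives transmissibility = -4*testing + 33.
So R_eff = 8*testing - 60.
exposure becomes 24*testing - 186.
So hospital_load = -24*testing + 196.
Solve -24*testing + 196 = 148: testing = (148 - 196) / -24 = 2.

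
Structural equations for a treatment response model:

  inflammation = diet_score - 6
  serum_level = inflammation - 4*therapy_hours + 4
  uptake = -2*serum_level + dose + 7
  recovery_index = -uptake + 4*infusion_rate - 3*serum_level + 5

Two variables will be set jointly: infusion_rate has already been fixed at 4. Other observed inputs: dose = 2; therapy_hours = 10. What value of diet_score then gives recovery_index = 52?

diet_score = 2

With infusion_rate held at 4:
Substituting into the serum_level equation gives serum_level = diet_score - 42.
So uptake = -2*diet_score + 93.
Substituting into the recovery_index equation gives recovery_index = -diet_score + 54.
Solve -diet_score + 54 = 52: diet_score = (52 - 54) / -1 = 2.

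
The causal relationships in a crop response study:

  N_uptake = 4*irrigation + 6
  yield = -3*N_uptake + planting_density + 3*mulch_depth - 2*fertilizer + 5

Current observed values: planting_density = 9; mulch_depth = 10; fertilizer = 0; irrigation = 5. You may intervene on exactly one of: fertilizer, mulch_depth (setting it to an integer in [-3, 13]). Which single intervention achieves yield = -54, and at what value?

Intervening on fertilizer: with other inputs at their observed values, yield = -2*fertilizer - 34. Solving for -54 gives fertilizer = 10, within [-3, 13].
Intervening on mulch_depth: yield = 3*mulch_depth - 64. Reaching -54 requires mulch_depth = 10/3, not an integer.

set fertilizer = 10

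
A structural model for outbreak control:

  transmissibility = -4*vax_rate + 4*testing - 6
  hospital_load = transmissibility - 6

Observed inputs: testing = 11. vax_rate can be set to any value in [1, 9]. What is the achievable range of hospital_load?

-4 to 28

Substituting into the transmissibility equation gives transmissibility = -4*vax_rate + 38.
Substituting into the hospital_load equation gives hospital_load = -4*vax_rate + 32.
Linear in vax_rate, so extremes are at the endpoints: vax_rate = 1 gives hospital_load = 28; vax_rate = 9 gives hospital_load = -4.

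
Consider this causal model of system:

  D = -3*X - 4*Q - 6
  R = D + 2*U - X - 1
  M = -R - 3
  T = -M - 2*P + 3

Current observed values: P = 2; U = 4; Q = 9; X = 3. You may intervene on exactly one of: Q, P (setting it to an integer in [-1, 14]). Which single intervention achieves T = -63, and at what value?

set P = 11

Intervening on Q: T = -4*Q - 9. Reaching -63 requires Q = 27/2, not an integer.
Intervening on P: with other inputs at their observed values, T = -2*P - 41. Solving for -63 gives P = 11, within [-1, 14].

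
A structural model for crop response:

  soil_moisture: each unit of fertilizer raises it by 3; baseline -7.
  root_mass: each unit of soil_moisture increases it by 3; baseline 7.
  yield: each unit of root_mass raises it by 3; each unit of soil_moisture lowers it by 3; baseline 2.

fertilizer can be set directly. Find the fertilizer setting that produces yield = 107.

Substituting into the root_mass equation gives root_mass = 9*fertilizer - 14.
This gives yield = 18*fertilizer - 19.
Solve 18*fertilizer - 19 = 107: fertilizer = (107 + 19) / 18 = 7.

fertilizer = 7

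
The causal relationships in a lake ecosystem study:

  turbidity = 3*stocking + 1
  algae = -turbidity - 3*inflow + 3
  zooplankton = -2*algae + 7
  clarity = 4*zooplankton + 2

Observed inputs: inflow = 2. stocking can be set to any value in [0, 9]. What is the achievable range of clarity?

62 to 278

Substituting into the algae equation gives algae = -3*stocking - 4.
Substituting into the zooplankton equation gives zooplankton = 6*stocking + 15.
So clarity = 24*stocking + 62.
Linear in stocking, so extremes are at the endpoints: stocking = 0 gives clarity = 62; stocking = 9 gives clarity = 278.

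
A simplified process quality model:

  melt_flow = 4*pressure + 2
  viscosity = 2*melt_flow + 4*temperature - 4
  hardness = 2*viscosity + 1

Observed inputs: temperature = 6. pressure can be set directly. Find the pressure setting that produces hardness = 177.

pressure = 8

Substituting into the viscosity equation gives viscosity = 8*pressure + 24.
This gives hardness = 16*pressure + 49.
Solve 16*pressure + 49 = 177: pressure = (177 - 49) / 16 = 8.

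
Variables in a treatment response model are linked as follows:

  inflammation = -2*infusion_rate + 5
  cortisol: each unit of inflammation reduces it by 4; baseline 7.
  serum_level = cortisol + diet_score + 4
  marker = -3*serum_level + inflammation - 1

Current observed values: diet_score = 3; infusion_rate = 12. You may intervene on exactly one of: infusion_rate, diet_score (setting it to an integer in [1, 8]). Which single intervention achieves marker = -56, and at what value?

set infusion_rate = 3

Intervening on infusion_rate: with other inputs at their observed values, marker = -26*infusion_rate + 22. Solving for -56 gives infusion_rate = 3, within [1, 8].
Intervening on diet_score: marker = -3*diet_score - 281. Reaching -56 requires diet_score = -75, outside [1, 8].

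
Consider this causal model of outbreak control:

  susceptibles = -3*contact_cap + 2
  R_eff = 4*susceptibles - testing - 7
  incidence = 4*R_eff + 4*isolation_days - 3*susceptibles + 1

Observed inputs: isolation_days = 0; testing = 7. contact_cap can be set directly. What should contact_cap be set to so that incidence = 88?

contact_cap = -3

Substituting into the R_eff equation gives R_eff = -12*contact_cap - 6.
This gives incidence = -39*contact_cap - 29.
Solve -39*contact_cap - 29 = 88: contact_cap = (88 + 29) / -39 = -3.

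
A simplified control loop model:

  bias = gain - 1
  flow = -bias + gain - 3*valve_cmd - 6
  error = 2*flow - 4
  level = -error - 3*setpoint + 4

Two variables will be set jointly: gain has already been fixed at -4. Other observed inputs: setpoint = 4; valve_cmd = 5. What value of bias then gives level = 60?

With gain held at -4:
Intervening on bias fixes its value directly, overriding its dependence on gain.
Substituting into the flow equation gives flow = -bias - 25.
So error = -2*bias - 54.
Substituting into the level equation gives level = 2*bias + 46.
Solve 2*bias + 46 = 60: bias = (60 - 46) / 2 = 7.

bias = 7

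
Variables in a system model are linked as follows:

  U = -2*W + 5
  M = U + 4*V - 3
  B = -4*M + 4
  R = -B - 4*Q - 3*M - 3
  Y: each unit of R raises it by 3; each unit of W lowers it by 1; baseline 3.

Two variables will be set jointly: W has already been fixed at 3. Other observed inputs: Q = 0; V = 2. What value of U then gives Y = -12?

With W held at 3:
Intervening on U fixes its value directly, overriding its dependence on W.
Substituting into the M equation gives M = U + 5.
Substituting into the B equation gives B = -4*U - 16.
So R = U - 2.
This gives Y = 3*U - 6.
Solve 3*U - 6 = -12: U = (-12 + 6) / 3 = -2.

U = -2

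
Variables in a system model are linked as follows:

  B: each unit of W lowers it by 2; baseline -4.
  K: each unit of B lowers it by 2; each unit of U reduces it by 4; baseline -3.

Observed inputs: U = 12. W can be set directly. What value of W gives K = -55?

W = -3

Substituting into the K equation gives K = 4*W - 43.
Solve 4*W - 43 = -55: W = (-55 + 43) / 4 = -3.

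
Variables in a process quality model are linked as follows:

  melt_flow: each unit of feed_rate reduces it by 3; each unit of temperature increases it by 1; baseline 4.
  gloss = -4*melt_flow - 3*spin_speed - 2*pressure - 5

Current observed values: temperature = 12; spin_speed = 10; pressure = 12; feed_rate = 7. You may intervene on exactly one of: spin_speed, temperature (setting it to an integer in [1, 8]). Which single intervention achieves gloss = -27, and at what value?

Intervening on spin_speed: with other inputs at their observed values, gloss = -3*spin_speed - 9. Solving for -27 gives spin_speed = 6, within [1, 8].
Intervening on temperature: gloss = -4*temperature + 9. Reaching -27 requires temperature = 9, outside [1, 8].

set spin_speed = 6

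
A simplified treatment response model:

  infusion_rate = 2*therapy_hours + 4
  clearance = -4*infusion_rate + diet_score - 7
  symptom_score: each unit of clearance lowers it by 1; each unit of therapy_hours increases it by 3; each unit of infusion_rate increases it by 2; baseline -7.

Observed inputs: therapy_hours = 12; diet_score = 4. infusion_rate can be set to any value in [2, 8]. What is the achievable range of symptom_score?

44 to 80

Intervening on infusion_rate fixes its value directly, overriding its dependence on therapy_hours.
Substituting into the clearance equation gives clearance = -4*infusion_rate - 3.
This gives symptom_score = 6*infusion_rate + 32.
Linear in infusion_rate, so extremes are at the endpoints: infusion_rate = 2 gives symptom_score = 44; infusion_rate = 8 gives symptom_score = 80.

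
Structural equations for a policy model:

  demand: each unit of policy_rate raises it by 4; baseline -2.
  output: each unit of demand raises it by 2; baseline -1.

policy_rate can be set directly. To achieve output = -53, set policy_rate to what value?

policy_rate = -6

Substituting into the output equation gives output = 8*policy_rate - 5.
Solve 8*policy_rate - 5 = -53: policy_rate = (-53 + 5) / 8 = -6.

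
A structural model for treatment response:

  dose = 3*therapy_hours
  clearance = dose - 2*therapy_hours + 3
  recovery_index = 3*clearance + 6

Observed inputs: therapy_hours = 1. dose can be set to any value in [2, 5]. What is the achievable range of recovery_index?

Intervening on dose fixes its value directly, overriding its dependence on therapy_hours.
Substituting into the clearance equation gives clearance = dose + 1.
So recovery_index = 3*dose + 9.
Linear in dose, so extremes are at the endpoints: dose = 2 gives recovery_index = 15; dose = 5 gives recovery_index = 24.

15 to 24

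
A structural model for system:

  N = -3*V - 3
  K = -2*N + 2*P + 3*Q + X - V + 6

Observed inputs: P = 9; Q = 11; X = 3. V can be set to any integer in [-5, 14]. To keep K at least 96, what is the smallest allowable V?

Substituting into the K equation gives K = 5*V + 66.
Require 5*V + 66 ≥ 96, so V ≥ 6.
The smallest integer in [-5, 14] satisfying this is 6.

V = 6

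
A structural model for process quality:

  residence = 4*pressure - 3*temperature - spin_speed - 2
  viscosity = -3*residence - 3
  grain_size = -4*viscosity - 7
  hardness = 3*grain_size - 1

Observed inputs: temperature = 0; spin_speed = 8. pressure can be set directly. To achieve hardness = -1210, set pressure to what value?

pressure = -6

Substituting into the residence equation gives residence = 4*pressure - 10.
So viscosity = -12*pressure + 27.
Substituting into the grain_size equation gives grain_size = 48*pressure - 115.
This gives hardness = 144*pressure - 346.
Solve 144*pressure - 346 = -1210: pressure = (-1210 + 346) / 144 = -6.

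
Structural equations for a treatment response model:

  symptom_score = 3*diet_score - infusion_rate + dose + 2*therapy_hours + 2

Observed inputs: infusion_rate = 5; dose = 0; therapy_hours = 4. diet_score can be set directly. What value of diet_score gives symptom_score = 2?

diet_score = -1

Substituting into the symptom_score equation gives symptom_score = 3*diet_score + 5.
Solve 3*diet_score + 5 = 2: diet_score = (2 - 5) / 3 = -1.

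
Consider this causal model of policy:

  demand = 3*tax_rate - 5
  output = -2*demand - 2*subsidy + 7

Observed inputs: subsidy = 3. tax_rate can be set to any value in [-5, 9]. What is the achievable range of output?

-43 to 41

Substituting into the output equation gives output = -6*tax_rate + 11.
Linear in tax_rate, so extremes are at the endpoints: tax_rate = -5 gives output = 41; tax_rate = 9 gives output = -43.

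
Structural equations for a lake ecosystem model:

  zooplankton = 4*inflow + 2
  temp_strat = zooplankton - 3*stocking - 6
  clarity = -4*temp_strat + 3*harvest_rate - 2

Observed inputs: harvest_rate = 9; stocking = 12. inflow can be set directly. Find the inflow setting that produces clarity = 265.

Substituting into the temp_strat equation gives temp_strat = 4*inflow - 40.
Substituting into the clarity equation gives clarity = -16*inflow + 185.
Solve -16*inflow + 185 = 265: inflow = (265 - 185) / -16 = -5.

inflow = -5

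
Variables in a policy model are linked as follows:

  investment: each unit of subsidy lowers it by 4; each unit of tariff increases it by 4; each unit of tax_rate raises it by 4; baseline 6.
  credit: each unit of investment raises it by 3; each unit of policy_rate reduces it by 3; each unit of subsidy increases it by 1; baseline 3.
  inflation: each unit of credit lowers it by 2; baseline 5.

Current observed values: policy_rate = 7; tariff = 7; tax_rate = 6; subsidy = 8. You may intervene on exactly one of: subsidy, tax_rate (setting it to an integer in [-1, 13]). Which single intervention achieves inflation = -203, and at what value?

Intervening on subsidy: inflation = 22*subsidy - 307. Reaching -203 requires subsidy = 52/11, not an integer.
Intervening on tax_rate: with other inputs at their observed values, inflation = -24*tax_rate + 13. Solving for -203 gives tax_rate = 9, within [-1, 13].

set tax_rate = 9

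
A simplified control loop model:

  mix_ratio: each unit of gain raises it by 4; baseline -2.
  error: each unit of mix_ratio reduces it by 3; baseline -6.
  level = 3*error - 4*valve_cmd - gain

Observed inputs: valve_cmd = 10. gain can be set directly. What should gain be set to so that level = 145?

gain = -5

Substituting into the error equation gives error = -12*gain.
Substituting into the level equation gives level = -37*gain - 40.
Solve -37*gain - 40 = 145: gain = (145 + 40) / -37 = -5.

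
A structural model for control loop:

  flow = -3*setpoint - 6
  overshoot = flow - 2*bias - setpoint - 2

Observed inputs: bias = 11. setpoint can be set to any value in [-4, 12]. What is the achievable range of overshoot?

Substituting into the overshoot equation gives overshoot = -4*setpoint - 30.
Linear in setpoint, so extremes are at the endpoints: setpoint = -4 gives overshoot = -14; setpoint = 12 gives overshoot = -78.

-78 to -14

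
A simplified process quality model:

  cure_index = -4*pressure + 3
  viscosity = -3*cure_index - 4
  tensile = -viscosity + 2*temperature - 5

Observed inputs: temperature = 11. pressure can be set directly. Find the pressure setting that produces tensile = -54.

pressure = 7

Substituting into the viscosity equation gives viscosity = 12*pressure - 13.
Substituting into the tensile equation gives tensile = -12*pressure + 30.
Solve -12*pressure + 30 = -54: pressure = (-54 - 30) / -12 = 7.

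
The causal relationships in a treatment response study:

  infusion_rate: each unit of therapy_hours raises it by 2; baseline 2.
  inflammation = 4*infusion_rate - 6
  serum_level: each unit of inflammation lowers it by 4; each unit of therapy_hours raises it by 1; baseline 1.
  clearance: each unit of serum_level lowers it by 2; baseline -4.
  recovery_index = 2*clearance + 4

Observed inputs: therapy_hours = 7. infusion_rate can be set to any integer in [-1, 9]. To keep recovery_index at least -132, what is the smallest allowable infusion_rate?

Intervening on infusion_rate fixes its value directly, overriding its dependence on therapy_hours.
Substituting into the serum_level equation gives serum_level = -16*infusion_rate + 32.
So clearance = 32*infusion_rate - 68.
recovery_index becomes 64*infusion_rate - 132.
Require 64*infusion_rate - 132 ≥ -132, so infusion_rate ≥ 0.
The smallest integer in [-1, 9] satisfying this is 0.

infusion_rate = 0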